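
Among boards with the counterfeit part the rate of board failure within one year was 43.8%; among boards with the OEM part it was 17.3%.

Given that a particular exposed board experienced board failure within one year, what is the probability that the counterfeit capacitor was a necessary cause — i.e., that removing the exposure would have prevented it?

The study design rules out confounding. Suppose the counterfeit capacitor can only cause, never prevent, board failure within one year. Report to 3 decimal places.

p₁ = 0.438, p₀ = 0.173.
Under exogeneity and monotonicity, PN = (p₁ − p₀) / p₁.
PN = (0.438 − 0.173) / 0.438 = 0.265 / 0.438 ≈ 0.6050

PN ≈ 0.605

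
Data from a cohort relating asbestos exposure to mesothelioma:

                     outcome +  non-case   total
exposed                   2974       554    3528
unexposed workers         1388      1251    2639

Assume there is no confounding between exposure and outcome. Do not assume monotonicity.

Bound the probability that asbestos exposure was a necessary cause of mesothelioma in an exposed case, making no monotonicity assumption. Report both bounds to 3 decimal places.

p₁ = P(outcome | exposed) = 2974/3528 = 0.84297
p₀ = P(outcome | unexposed) = 1388/2639 = 0.52596
Under exogeneity alone the bounds on PN are max{0,(p₁−p₀)/p₁} ≤ PN ≤ min{1,(1−p₀)/p₁}.
  lower = (p₁ − p₀)/p₁ = 0.31701 / 0.84297 ≈ 0.3761
  upper = min{1, (1 − p₀)/p₁} = 0.47404 / 0.84297 ≈ 0.5623

0.376 ≤ PN ≤ 0.562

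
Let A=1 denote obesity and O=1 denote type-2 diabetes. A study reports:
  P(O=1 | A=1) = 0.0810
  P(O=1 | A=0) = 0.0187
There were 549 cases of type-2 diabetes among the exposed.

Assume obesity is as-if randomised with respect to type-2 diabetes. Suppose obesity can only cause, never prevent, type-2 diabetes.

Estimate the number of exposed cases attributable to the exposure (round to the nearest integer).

Let p₁ = 0.081, p₀ = 0.0187.
PN = (p₁ − p₀)/p₁ = (0.081 − 0.0187) / 0.081 ≈ 0.76914.
Attributable cases ≈ PN × (exposed cases) = 0.76914 × 549 ≈ 422.26.

about 422 cases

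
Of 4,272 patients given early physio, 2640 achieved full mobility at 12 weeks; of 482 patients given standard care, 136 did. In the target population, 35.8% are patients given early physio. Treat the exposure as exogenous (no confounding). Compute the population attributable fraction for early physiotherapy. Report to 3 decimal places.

p₁ = P(outcome | exposed) = 2640/4272 = 0.61798
p₀ = P(outcome | unexposed) = 136/482 = 0.28216
Overall risk P(Y=1) = π·p₁ + (1−π)·p₀ = 0.358×0.61798 + 0.642×0.28216 = 0.40238.
Under exogeneity, PAF = [P(Y=1) − p₀] / P(Y=1).
PAF = (0.40238 − 0.28216) / 0.40238 ≈ 0.2988

PAF ≈ 0.299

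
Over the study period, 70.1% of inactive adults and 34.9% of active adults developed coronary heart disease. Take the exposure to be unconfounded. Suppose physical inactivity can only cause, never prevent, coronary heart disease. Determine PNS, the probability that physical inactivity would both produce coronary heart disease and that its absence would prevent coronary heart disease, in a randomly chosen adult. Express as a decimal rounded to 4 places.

p₁ = 0.701, p₀ = 0.349.
Under exogeneity and monotonicity, PNS = p₁ − p₀.
PNS = 0.701 − 0.349 = 0.352

PNS ≈ 0.3520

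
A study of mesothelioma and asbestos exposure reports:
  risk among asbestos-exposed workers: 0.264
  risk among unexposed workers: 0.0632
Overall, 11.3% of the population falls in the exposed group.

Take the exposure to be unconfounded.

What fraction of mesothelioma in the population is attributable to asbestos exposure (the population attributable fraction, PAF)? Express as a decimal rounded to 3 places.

Let p₁ = 0.264, p₀ = 0.0632.
Overall risk P(Y=1) = π·p₁ + (1−π)·p₀ = 0.113×0.264 + 0.887×0.0632 = 0.08589.
Under exogeneity, PAF = [P(Y=1) − p₀] / P(Y=1).
PAF = (0.08589 − 0.0632) / 0.08589 ≈ 0.2642

PAF ≈ 0.264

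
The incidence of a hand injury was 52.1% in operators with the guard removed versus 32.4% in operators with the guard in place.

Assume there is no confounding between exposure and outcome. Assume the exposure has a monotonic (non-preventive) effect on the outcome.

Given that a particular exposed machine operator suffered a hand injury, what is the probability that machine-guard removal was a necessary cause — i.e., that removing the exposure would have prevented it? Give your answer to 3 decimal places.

PN ≈ 0.378

p₁ = 0.521, p₀ = 0.324.
Under exogeneity and monotonicity, PN = (p₁ − p₀) / p₁.
PN = (0.521 − 0.324) / 0.521 = 0.197 / 0.521 ≈ 0.3781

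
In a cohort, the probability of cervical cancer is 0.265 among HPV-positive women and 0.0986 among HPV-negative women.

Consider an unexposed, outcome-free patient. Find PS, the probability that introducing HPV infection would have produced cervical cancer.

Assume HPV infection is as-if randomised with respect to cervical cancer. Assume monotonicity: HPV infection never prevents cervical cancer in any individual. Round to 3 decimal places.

Let p₁ = 0.265, p₀ = 0.0986.
Under exogeneity and monotonicity, PS = (p₁ − p₀) / (1 − p₀).
PS = (0.265 − 0.0986) / (1 − 0.0986) = 0.1664 / 0.9014 ≈ 0.1846

PS ≈ 0.185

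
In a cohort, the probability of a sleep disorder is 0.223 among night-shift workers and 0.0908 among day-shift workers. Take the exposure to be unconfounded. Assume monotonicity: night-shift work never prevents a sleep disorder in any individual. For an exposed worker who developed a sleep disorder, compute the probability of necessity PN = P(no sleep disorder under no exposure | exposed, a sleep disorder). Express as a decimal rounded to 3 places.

PN ≈ 0.593

Let p₁ = 0.223, p₀ = 0.0908.
Under exogeneity and monotonicity, PN = (p₁ − p₀) / p₁.
PN = (0.223 − 0.0908) / 0.223 = 0.1322 / 0.223 ≈ 0.5928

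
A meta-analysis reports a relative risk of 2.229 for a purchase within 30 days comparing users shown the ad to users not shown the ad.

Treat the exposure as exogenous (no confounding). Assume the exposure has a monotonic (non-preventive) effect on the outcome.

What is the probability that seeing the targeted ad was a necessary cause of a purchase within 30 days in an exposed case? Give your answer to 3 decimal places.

Under exogeneity and monotonicity, PN = (RR − 1) / RR = 1 − 1/RR.
PN = (2.229 − 1) / 2.229 = 1.229 / 2.229 ≈ 0.5514

PN ≈ 0.551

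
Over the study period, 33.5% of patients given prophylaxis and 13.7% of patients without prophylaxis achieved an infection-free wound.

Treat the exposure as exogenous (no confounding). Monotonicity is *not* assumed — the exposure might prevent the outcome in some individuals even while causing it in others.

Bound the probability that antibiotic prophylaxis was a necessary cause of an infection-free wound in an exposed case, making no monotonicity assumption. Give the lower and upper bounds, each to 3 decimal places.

0.591 ≤ PN ≤ 1.000

p₁ = 0.335, p₀ = 0.137.
Under exogeneity alone the bounds on PN are max{0,(p₁−p₀)/p₁} ≤ PN ≤ min{1,(1−p₀)/p₁}.
  lower = (p₁ − p₀)/p₁ = 0.198 / 0.335 ≈ 0.5910
  upper = min{1, (1 − p₀)/p₁} = 0.863 / 0.335 ≈ 2.5761 → capped at 1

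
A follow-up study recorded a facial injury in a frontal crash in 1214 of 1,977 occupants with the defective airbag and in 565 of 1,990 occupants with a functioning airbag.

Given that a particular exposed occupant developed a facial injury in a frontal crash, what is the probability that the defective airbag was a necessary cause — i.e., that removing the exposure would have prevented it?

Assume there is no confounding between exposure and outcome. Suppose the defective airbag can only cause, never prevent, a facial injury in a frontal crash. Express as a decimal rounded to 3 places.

p₁ = P(outcome | exposed) = 1214/1977 = 0.61406
p₀ = P(outcome | unexposed) = 565/1990 = 0.28392
Under exogeneity and monotonicity, PN = (p₁ − p₀) / p₁.
PN = (0.61406 − 0.28392) / 0.61406 = 0.33014 / 0.61406 ≈ 0.5376

PN ≈ 0.538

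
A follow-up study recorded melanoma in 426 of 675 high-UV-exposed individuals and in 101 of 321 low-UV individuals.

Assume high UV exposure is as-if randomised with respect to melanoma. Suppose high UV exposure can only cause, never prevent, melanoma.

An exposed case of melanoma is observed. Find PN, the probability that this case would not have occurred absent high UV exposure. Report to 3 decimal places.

PN ≈ 0.501

p₁ = P(outcome | exposed) = 426/675 = 0.63111
p₀ = P(outcome | unexposed) = 101/321 = 0.31464
Under exogeneity and monotonicity, PN = (p₁ − p₀) / p₁.
PN = (0.63111 − 0.31464) / 0.63111 = 0.31647 / 0.63111 ≈ 0.5014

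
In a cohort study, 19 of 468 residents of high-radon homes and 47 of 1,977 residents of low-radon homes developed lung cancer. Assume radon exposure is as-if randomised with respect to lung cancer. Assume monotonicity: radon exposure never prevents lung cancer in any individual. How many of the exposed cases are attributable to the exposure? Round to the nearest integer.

about 8 cases

p₁ = P(outcome | exposed) = 19/468 = 0.040598
p₀ = P(outcome | unexposed) = 47/1977 = 0.023773
PN = (p₁ − p₀)/p₁ = (0.040598 − 0.023773) / 0.040598 ≈ 0.41442.
Attributable cases ≈ PN × (exposed cases) = 0.41442 × 19 ≈ 7.87.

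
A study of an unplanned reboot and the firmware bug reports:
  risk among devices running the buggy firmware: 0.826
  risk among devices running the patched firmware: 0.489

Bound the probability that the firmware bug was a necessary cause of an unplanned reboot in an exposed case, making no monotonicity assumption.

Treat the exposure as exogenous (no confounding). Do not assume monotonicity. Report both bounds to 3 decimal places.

0.408 ≤ PN ≤ 0.619

Let p₁ = 0.826, p₀ = 0.489.
Under exogeneity alone the bounds on PN are max{0,(p₁−p₀)/p₁} ≤ PN ≤ min{1,(1−p₀)/p₁}.
  lower = (p₁ − p₀)/p₁ = 0.337 / 0.826 ≈ 0.4080
  upper = min{1, (1 − p₀)/p₁} = 0.511 / 0.826 ≈ 0.6186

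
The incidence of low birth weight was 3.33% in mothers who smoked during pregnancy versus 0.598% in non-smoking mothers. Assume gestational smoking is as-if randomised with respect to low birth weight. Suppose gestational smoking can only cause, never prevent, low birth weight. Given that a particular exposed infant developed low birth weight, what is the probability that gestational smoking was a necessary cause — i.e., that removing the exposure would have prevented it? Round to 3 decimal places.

p₁ = 0.0333, p₀ = 0.00598.
Under exogeneity and monotonicity, PN = (p₁ − p₀) / p₁.
PN = (0.0333 − 0.00598) / 0.0333 = 0.02732 / 0.0333 ≈ 0.8204

PN ≈ 0.820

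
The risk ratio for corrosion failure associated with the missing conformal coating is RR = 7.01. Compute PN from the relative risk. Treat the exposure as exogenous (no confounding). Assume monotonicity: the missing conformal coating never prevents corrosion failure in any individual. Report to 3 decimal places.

Under exogeneity and monotonicity, PN = (RR − 1) / RR = 1 − 1/RR.
PN = (7.01 − 1) / 7.01 = 6.01 / 7.01 ≈ 0.8573

PN ≈ 0.857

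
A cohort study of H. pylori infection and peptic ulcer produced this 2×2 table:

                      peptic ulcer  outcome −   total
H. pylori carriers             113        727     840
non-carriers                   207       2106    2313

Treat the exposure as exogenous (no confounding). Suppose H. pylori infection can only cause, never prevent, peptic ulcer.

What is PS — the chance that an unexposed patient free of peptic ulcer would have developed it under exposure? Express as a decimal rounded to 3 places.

p₁ = P(outcome | exposed) = 113/840 = 0.13452
p₀ = P(outcome | unexposed) = 207/2313 = 0.089494
Under exogeneity and monotonicity, PS = (p₁ − p₀)/(1 − p₀).
PS = (0.13452 − 0.089494) / 0.91051 ≈ 0.0495

PS ≈ 0.049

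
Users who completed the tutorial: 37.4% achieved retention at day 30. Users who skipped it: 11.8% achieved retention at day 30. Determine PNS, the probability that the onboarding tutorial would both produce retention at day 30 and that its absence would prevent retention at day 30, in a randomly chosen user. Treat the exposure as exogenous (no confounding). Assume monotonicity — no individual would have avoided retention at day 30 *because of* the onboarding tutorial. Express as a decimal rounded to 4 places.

PNS ≈ 0.2560

p₁ = 0.374, p₀ = 0.118.
Under exogeneity and monotonicity, PNS = p₁ − p₀.
PNS = 0.374 − 0.118 = 0.256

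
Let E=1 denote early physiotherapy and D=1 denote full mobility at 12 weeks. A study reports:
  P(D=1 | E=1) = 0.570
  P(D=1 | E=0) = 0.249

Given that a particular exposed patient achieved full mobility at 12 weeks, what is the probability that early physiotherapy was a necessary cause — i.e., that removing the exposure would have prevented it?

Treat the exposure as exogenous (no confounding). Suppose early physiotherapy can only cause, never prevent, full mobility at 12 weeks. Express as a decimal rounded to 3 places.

PN ≈ 0.563

Let p₁ = 0.57, p₀ = 0.249.
Under exogeneity and monotonicity, PN = (p₁ − p₀) / p₁.
PN = (0.57 − 0.249) / 0.57 = 0.321 / 0.57 ≈ 0.5632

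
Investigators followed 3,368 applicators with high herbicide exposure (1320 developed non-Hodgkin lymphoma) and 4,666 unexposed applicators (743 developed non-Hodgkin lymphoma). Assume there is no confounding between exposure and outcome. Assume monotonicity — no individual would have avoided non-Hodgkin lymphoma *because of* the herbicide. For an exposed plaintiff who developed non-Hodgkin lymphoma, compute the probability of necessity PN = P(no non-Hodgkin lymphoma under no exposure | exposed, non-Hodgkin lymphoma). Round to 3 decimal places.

PN ≈ 0.594

p₁ = P(outcome | exposed) = 1320/3368 = 0.39192
p₀ = P(outcome | unexposed) = 743/4666 = 0.15924
Under exogeneity and monotonicity, PN = (p₁ − p₀) / p₁.
PN = (0.39192 − 0.15924) / 0.39192 = 0.23269 / 0.39192 ≈ 0.5937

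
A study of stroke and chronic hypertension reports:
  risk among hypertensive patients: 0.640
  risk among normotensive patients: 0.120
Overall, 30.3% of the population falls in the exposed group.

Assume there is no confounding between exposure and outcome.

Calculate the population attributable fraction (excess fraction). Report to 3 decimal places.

Let p₁ = 0.64, p₀ = 0.12.
Overall risk P(Y=1) = π·p₁ + (1−π)·p₀ = 0.303×0.64 + 0.697×0.12 = 0.27756.
Under exogeneity, PAF = [P(Y=1) − p₀] / P(Y=1).
PAF = (0.27756 − 0.12) / 0.27756 ≈ 0.5677

PAF ≈ 0.568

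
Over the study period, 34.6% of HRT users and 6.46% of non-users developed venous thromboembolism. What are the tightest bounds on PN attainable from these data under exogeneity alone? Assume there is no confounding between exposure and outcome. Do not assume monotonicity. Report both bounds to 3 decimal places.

p₁ = 0.346, p₀ = 0.0646.
Under exogeneity alone the bounds on PN are max{0,(p₁−p₀)/p₁} ≤ PN ≤ min{1,(1−p₀)/p₁}.
  lower = (p₁ − p₀)/p₁ = 0.2814 / 0.346 ≈ 0.8133
  upper = min{1, (1 − p₀)/p₁} = 0.9354 / 0.346 ≈ 2.7035 → capped at 1

0.813 ≤ PN ≤ 1.000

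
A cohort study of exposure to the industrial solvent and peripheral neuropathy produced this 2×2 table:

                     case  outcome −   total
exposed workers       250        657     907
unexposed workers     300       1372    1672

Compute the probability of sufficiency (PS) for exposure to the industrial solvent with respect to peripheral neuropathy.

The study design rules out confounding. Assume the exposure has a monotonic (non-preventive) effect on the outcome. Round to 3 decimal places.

PS ≈ 0.117

p₁ = P(outcome | exposed) = 250/907 = 0.27563
p₀ = P(outcome | unexposed) = 300/1672 = 0.17943
Under exogeneity and monotonicity, PS = (p₁ − p₀) / (1 − p₀).
PS = (0.27563 − 0.17943) / (1 − 0.17943) = 0.096208 / 0.82057 ≈ 0.1172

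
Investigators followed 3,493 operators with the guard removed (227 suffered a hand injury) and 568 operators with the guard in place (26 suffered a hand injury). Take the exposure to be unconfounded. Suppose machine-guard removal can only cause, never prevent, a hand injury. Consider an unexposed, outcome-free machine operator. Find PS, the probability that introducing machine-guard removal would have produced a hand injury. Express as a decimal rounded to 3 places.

p₁ = P(outcome | exposed) = 227/3493 = 0.064987
p₀ = P(outcome | unexposed) = 26/568 = 0.045775
Under exogeneity and monotonicity, PS = (p₁ − p₀) / (1 − p₀).
PS = (0.064987 − 0.045775) / (1 − 0.045775) = 0.019212 / 0.95423 ≈ 0.0201

PS ≈ 0.020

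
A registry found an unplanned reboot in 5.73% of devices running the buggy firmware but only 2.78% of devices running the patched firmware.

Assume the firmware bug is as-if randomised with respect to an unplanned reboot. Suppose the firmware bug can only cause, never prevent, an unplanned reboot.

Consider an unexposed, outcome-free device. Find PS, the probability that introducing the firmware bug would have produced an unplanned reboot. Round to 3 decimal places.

p₁ = 0.0573, p₀ = 0.0278.
Under exogeneity and monotonicity, PS = (p₁ − p₀) / (1 − p₀).
PS = (0.0573 − 0.0278) / (1 − 0.0278) = 0.0295 / 0.9722 ≈ 0.0303

PS ≈ 0.030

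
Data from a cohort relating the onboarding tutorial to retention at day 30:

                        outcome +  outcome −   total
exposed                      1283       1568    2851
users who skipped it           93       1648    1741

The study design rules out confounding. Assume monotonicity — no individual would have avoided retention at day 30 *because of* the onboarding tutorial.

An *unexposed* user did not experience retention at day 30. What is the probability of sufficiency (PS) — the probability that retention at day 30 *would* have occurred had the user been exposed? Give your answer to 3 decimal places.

PS ≈ 0.419

p₁ = P(outcome | exposed) = 1283/2851 = 0.45002
p₀ = P(outcome | unexposed) = 93/1741 = 0.053418
Under exogeneity and monotonicity, PS = (p₁ − p₀) / (1 − p₀).
PS = (0.45002 − 0.053418) / (1 − 0.053418) = 0.3966 / 0.94658 ≈ 0.4190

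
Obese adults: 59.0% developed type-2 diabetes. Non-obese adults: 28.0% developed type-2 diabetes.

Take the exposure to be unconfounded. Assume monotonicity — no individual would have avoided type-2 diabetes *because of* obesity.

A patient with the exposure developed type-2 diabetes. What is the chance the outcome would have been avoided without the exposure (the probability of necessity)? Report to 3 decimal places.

PN ≈ 0.525

p₁ = 0.59, p₀ = 0.28.
Under exogeneity and monotonicity, PN = (p₁ − p₀) / p₁.
PN = (0.59 − 0.28) / 0.59 = 0.31 / 0.59 ≈ 0.5254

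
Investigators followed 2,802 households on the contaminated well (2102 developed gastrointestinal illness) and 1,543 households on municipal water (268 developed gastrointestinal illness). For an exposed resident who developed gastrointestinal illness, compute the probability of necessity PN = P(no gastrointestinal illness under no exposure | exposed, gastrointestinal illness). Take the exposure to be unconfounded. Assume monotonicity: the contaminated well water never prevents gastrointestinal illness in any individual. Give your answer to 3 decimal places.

PN ≈ 0.768

p₁ = P(outcome | exposed) = 2102/2802 = 0.75018
p₀ = P(outcome | unexposed) = 268/1543 = 0.17369
Under exogeneity and monotonicity, PN = (p₁ − p₀) / p₁.
PN = (0.75018 − 0.17369) / 0.75018 = 0.57649 / 0.75018 ≈ 0.7685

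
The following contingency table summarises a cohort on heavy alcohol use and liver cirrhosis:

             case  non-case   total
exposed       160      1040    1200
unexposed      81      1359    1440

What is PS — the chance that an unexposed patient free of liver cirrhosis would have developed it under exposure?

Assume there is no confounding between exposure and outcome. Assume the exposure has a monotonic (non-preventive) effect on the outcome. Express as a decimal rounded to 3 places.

p₁ = P(outcome | exposed) = 160/1200 = 0.13333
p₀ = P(outcome | unexposed) = 81/1440 = 0.05625
Under exogeneity and monotonicity, PS = (p₁ − p₀)/(1 − p₀).
PS = (0.13333 − 0.05625) / 0.94375 ≈ 0.0817

PS ≈ 0.082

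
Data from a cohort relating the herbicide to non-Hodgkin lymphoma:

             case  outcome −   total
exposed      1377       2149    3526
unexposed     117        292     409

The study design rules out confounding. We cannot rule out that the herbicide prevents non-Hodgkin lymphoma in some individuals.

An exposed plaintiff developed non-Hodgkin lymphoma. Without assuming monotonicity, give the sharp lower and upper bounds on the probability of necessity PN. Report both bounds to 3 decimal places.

0.267 ≤ PN ≤ 1.000

p₁ = P(outcome | exposed) = 1377/3526 = 0.39053
p₀ = P(outcome | unexposed) = 117/409 = 0.28606
Under exogeneity alone the bounds on PN are max{0,(p₁−p₀)/p₁} ≤ PN ≤ min{1,(1−p₀)/p₁}.
  lower = (p₁ − p₀)/p₁ = 0.10446 / 0.39053 ≈ 0.2675
  upper = min{1, (1 − p₀)/p₁} = 0.71394 / 0.39053 ≈ 1.8281 → capped at 1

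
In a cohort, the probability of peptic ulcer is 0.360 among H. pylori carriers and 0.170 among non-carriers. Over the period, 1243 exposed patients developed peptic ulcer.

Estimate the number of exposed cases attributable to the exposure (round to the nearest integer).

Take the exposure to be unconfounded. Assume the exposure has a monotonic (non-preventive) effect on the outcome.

Let p₁ = 0.36, p₀ = 0.17.
PN = (p₁ − p₀)/p₁ = (0.36 − 0.17) / 0.36 ≈ 0.52778.
Attributable cases ≈ PN × (exposed cases) = 0.52778 × 1243 ≈ 656.03.

about 656 cases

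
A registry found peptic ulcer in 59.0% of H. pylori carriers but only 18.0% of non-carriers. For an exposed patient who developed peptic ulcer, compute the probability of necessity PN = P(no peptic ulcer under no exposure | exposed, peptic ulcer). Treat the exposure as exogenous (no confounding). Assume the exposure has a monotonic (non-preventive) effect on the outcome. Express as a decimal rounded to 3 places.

PN ≈ 0.695

p₁ = 0.59, p₀ = 0.18.
Under exogeneity and monotonicity, PN = (p₁ − p₀) / p₁.
PN = (0.59 − 0.18) / 0.59 = 0.41 / 0.59 ≈ 0.6949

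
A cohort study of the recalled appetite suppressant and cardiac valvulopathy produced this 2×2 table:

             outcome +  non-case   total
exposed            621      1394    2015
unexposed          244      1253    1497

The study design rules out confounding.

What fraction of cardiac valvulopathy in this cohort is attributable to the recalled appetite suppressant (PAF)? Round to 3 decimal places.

p₁ = P(outcome | exposed) = 621/2015 = 0.30819
p₀ = P(outcome | unexposed) = 244/1497 = 0.16299
Exposure prevalence π = 2015/3512 = 0.57375; overall risk P(Y=1) = 0.2463.
Under exogeneity, PAF = [P(Y=1) − p₀]/P(Y=1).
PAF = (0.2463 − 0.16299) / 0.2463 ≈ 0.3382

PAF ≈ 0.338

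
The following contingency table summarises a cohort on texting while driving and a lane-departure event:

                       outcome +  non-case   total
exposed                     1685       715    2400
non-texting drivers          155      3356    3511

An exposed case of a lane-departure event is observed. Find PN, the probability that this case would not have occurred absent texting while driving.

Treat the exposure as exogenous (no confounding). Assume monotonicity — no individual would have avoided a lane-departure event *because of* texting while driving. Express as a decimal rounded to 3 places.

p₁ = P(outcome | exposed) = 1685/2400 = 0.70208
p₀ = P(outcome | unexposed) = 155/3511 = 0.044147
Under exogeneity and monotonicity, PN = (p₁ − p₀)/p₁.
PN = (0.70208 − 0.044147) / 0.70208 ≈ 0.9371

PN ≈ 0.937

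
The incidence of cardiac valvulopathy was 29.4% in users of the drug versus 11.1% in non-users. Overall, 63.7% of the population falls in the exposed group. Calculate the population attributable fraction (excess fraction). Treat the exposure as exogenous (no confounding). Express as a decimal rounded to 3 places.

PAF ≈ 0.512

p₁ = 0.294, p₀ = 0.111.
Overall risk P(Y=1) = π·p₁ + (1−π)·p₀ = 0.637×0.294 + 0.363×0.111 = 0.22757.
Under exogeneity, PAF = [P(Y=1) − p₀] / P(Y=1).
PAF = (0.22757 − 0.111) / 0.22757 ≈ 0.5122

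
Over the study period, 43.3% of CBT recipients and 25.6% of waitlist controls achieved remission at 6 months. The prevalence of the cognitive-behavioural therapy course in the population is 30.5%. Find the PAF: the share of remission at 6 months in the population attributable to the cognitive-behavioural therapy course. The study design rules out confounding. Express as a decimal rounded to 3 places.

p₁ = 0.433, p₀ = 0.256.
Overall risk P(Y=1) = π·p₁ + (1−π)·p₀ = 0.305×0.433 + 0.695×0.256 = 0.30999.
Under exogeneity, PAF = [P(Y=1) − p₀] / P(Y=1).
PAF = (0.30999 − 0.256) / 0.30999 ≈ 0.1742

PAF ≈ 0.174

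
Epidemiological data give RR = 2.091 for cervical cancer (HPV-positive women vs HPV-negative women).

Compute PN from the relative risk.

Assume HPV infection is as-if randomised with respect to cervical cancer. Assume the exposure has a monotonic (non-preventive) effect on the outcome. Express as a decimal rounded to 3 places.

PN ≈ 0.522

Under exogeneity and monotonicity, PN = (RR − 1) / RR = 1 − 1/RR.
PN = (2.091 − 1) / 2.091 = 1.091 / 2.091 ≈ 0.5218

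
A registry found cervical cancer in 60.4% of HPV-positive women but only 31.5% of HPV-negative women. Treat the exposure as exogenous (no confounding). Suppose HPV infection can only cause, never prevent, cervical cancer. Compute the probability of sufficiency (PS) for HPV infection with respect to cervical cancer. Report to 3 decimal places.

PS ≈ 0.422

p₁ = 0.604, p₀ = 0.315.
Under exogeneity and monotonicity, PS = (p₁ − p₀) / (1 − p₀).
PS = (0.604 − 0.315) / (1 − 0.315) = 0.289 / 0.685 ≈ 0.4219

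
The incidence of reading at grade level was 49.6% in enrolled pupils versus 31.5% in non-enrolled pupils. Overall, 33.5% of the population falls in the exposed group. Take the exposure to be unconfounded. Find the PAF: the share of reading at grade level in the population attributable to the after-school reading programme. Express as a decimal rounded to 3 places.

PAF ≈ 0.161

p₁ = 0.496, p₀ = 0.315.
Overall risk P(Y=1) = π·p₁ + (1−π)·p₀ = 0.335×0.496 + 0.665×0.315 = 0.37564.
Under exogeneity, PAF = [P(Y=1) − p₀] / P(Y=1).
PAF = (0.37564 − 0.315) / 0.37564 ≈ 0.1614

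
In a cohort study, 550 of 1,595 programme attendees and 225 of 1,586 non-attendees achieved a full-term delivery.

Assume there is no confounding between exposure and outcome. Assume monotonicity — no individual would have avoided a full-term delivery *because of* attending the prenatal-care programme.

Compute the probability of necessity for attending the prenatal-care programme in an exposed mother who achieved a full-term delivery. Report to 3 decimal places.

p₁ = P(outcome | exposed) = 550/1595 = 0.34483
p₀ = P(outcome | unexposed) = 225/1586 = 0.14187
Under exogeneity and monotonicity, PN = (p₁ − p₀) / p₁.
PN = (0.34483 − 0.14187) / 0.34483 = 0.20296 / 0.34483 ≈ 0.5886

PN ≈ 0.589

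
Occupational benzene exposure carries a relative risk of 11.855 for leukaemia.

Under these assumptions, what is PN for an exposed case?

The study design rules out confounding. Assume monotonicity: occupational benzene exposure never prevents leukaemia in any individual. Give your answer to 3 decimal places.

Under exogeneity and monotonicity, PN = (RR − 1) / RR = 1 − 1/RR.
PN = (11.855 − 1) / 11.855 = 10.86 / 11.855 ≈ 0.9156

PN ≈ 0.916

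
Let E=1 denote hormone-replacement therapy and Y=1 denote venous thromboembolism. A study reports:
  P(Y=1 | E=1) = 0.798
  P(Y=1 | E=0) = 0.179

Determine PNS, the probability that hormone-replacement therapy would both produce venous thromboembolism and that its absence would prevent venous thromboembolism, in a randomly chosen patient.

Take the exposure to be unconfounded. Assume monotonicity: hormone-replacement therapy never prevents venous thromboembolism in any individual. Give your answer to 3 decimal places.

Let p₁ = 0.798, p₀ = 0.179.
Under exogeneity and monotonicity, PNS = p₁ − p₀.
PNS = 0.798 − 0.179 = 0.619

PNS ≈ 0.619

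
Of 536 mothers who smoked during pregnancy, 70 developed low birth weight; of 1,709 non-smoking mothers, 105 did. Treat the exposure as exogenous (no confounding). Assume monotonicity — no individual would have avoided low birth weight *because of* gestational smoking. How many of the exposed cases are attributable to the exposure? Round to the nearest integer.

p₁ = P(outcome | exposed) = 70/536 = 0.1306
p₀ = P(outcome | unexposed) = 105/1709 = 0.061439
PN = (p₁ − p₀)/p₁ = (0.1306 − 0.061439) / 0.1306 ≈ 0.52955.
Attributable cases ≈ PN × (exposed cases) = 0.52955 × 70 ≈ 37.07.

about 37 cases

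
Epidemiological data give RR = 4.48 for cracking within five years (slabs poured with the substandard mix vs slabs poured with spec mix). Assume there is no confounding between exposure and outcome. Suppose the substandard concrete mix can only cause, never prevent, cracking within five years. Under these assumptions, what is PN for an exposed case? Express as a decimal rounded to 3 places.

PN ≈ 0.777

Under exogeneity and monotonicity, PN = (RR − 1) / RR = 1 − 1/RR.
PN = (4.48 − 1) / 4.48 = 3.48 / 4.48 ≈ 0.7768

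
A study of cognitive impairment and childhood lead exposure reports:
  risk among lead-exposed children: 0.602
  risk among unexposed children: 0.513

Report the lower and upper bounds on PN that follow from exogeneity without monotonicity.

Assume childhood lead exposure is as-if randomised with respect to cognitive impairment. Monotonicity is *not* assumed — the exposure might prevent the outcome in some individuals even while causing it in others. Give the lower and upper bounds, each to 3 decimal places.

Let p₁ = 0.602, p₀ = 0.513.
Under exogeneity alone the bounds on PN are max{0,(p₁−p₀)/p₁} ≤ PN ≤ min{1,(1−p₀)/p₁}.
  lower = (p₁ − p₀)/p₁ = 0.089 / 0.602 ≈ 0.1478
  upper = min{1, (1 − p₀)/p₁} = 0.487 / 0.602 ≈ 0.8090

0.148 ≤ PN ≤ 0.809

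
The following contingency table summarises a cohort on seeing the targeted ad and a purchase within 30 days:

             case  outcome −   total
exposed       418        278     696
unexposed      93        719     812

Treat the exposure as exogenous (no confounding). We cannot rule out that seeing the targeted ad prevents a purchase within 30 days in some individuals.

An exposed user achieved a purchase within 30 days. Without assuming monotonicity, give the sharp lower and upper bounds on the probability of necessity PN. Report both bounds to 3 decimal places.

p₁ = P(outcome | exposed) = 418/696 = 0.60057
p₀ = P(outcome | unexposed) = 93/812 = 0.11453
Under exogeneity alone the bounds on PN are max{0,(p₁−p₀)/p₁} ≤ PN ≤ min{1,(1−p₀)/p₁}.
  lower = (p₁ − p₀)/p₁ = 0.48604 / 0.60057 ≈ 0.8093
  upper = min{1, (1 − p₀)/p₁} = 0.88547 / 0.60057 ≈ 1.4744 → capped at 1

0.809 ≤ PN ≤ 1.000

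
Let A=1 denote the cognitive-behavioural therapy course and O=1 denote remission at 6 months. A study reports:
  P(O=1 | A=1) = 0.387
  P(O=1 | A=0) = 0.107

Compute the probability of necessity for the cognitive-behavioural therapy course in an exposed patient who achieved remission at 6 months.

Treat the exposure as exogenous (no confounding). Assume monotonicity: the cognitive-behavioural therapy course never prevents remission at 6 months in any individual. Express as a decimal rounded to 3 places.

PN ≈ 0.724

Let p₁ = 0.387, p₀ = 0.107.
Under exogeneity and monotonicity, PN = (p₁ − p₀) / p₁.
PN = (0.387 − 0.107) / 0.387 = 0.28 / 0.387 ≈ 0.7235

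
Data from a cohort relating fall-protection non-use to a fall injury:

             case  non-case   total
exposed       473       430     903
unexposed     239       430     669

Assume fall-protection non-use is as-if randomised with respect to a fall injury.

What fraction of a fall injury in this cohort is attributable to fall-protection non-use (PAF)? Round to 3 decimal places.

PAF ≈ 0.211

p₁ = P(outcome | exposed) = 473/903 = 0.52381
p₀ = P(outcome | unexposed) = 239/669 = 0.35725
Exposure prevalence π = 903/1572 = 0.57443; overall risk P(Y=1) = 0.45293.
Under exogeneity, PAF = [P(Y=1) − p₀]/P(Y=1).
PAF = (0.45293 − 0.35725) / 0.45293 ≈ 0.2112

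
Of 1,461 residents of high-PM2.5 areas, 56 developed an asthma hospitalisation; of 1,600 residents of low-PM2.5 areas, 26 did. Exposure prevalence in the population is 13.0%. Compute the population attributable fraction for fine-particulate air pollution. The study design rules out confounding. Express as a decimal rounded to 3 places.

p₁ = P(outcome | exposed) = 56/1461 = 0.03833
p₀ = P(outcome | unexposed) = 26/1600 = 0.01625
Overall risk P(Y=1) = π·p₁ + (1−π)·p₀ = 0.13×0.03833 + 0.87×0.01625 = 0.01912.
Under exogeneity, PAF = [P(Y=1) − p₀] / P(Y=1).
PAF = (0.01912 − 0.01625) / 0.01912 ≈ 0.1501

PAF ≈ 0.150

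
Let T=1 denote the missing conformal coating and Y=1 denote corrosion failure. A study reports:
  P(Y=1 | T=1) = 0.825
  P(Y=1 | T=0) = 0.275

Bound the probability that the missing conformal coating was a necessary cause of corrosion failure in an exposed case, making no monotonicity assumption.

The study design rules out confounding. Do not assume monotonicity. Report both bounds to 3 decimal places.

Let p₁ = 0.825, p₀ = 0.275.
Under exogeneity alone the bounds on PN are max{0,(p₁−p₀)/p₁} ≤ PN ≤ min{1,(1−p₀)/p₁}.
  lower = (p₁ − p₀)/p₁ = 0.55 / 0.825 ≈ 0.6667
  upper = min{1, (1 − p₀)/p₁} = 0.725 / 0.825 ≈ 0.8788

0.667 ≤ PN ≤ 0.879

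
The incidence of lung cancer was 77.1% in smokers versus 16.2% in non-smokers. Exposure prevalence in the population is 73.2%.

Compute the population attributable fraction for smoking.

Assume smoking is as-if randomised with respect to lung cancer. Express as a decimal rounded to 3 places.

PAF ≈ 0.733

p₁ = 0.771, p₀ = 0.162.
Overall risk P(Y=1) = π·p₁ + (1−π)·p₀ = 0.732×0.771 + 0.268×0.162 = 0.60779.
Under exogeneity, PAF = [P(Y=1) − p₀] / P(Y=1).
PAF = (0.60779 − 0.162) / 0.60779 ≈ 0.7335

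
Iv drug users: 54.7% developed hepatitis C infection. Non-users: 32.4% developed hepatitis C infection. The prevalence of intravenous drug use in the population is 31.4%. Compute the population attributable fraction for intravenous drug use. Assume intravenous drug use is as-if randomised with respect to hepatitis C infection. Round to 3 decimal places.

PAF ≈ 0.178

p₁ = 0.547, p₀ = 0.324.
Overall risk P(Y=1) = π·p₁ + (1−π)·p₀ = 0.314×0.547 + 0.686×0.324 = 0.39402.
Under exogeneity, PAF = [P(Y=1) − p₀] / P(Y=1).
PAF = (0.39402 − 0.324) / 0.39402 ≈ 0.1777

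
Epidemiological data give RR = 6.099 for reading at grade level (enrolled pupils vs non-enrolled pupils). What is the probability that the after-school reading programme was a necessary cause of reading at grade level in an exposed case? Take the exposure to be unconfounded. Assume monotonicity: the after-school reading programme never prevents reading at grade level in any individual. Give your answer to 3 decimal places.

Under exogeneity and monotonicity, PN = (RR − 1) / RR = 1 − 1/RR.
PN = (6.099 − 1) / 6.099 = 5.099 / 6.099 ≈ 0.8360

PN ≈ 0.836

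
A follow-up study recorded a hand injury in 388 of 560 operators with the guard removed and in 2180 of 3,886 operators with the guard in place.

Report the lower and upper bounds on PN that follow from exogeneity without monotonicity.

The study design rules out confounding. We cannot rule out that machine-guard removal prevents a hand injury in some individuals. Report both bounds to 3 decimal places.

p₁ = P(outcome | exposed) = 388/560 = 0.69286
p₀ = P(outcome | unexposed) = 2180/3886 = 0.56099
Under exogeneity alone the bounds on PN are max{0,(p₁−p₀)/p₁} ≤ PN ≤ min{1,(1−p₀)/p₁}.
  lower = (p₁ − p₀)/p₁ = 0.13187 / 0.69286 ≈ 0.1903
  upper = min{1, (1 − p₀)/p₁} = 0.43901 / 0.69286 ≈ 0.6336

0.190 ≤ PN ≤ 0.634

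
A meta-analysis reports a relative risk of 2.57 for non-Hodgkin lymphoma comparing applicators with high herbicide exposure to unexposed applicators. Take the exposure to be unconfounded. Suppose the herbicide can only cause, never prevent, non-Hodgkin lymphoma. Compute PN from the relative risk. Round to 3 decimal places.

PN ≈ 0.611

Under exogeneity and monotonicity, PN = (RR − 1) / RR = 1 − 1/RR.
PN = (2.57 − 1) / 2.57 = 1.57 / 2.57 ≈ 0.6109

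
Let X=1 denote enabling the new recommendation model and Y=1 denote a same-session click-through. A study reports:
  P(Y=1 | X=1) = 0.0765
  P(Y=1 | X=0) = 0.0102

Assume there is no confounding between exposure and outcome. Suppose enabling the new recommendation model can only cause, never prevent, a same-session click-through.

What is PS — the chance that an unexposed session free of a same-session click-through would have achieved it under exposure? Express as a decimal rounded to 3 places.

Let p₁ = 0.0765, p₀ = 0.0102.
Under exogeneity and monotonicity, PS = (p₁ − p₀) / (1 − p₀).
PS = (0.0765 − 0.0102) / (1 − 0.0102) = 0.0663 / 0.9898 ≈ 0.0670

PS ≈ 0.067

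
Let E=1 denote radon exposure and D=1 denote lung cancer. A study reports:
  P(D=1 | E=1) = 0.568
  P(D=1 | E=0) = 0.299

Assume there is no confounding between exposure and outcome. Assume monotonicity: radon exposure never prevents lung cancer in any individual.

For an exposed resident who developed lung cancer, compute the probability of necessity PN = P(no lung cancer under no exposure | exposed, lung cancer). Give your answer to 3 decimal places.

Let p₁ = 0.568, p₀ = 0.299.
Under exogeneity and monotonicity, PN = (p₁ − p₀) / p₁.
PN = (0.568 − 0.299) / 0.568 = 0.269 / 0.568 ≈ 0.4736

PN ≈ 0.474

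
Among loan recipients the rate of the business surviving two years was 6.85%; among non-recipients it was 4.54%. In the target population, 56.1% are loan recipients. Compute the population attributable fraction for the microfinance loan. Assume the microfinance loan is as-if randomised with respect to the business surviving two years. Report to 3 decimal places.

PAF ≈ 0.222

p₁ = 0.0685, p₀ = 0.0454.
Overall risk P(Y=1) = π·p₁ + (1−π)·p₀ = 0.561×0.0685 + 0.439×0.0454 = 0.058359.
Under exogeneity, PAF = [P(Y=1) − p₀] / P(Y=1).
PAF = (0.058359 − 0.0454) / 0.058359 ≈ 0.2221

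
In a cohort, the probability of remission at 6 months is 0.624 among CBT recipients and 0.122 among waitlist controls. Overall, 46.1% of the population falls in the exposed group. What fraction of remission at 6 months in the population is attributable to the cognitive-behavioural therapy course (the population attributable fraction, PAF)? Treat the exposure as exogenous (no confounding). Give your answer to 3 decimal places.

Let p₁ = 0.624, p₀ = 0.122.
Overall risk P(Y=1) = π·p₁ + (1−π)·p₀ = 0.461×0.624 + 0.539×0.122 = 0.35342.
Under exogeneity, PAF = [P(Y=1) − p₀] / P(Y=1).
PAF = (0.35342 − 0.122) / 0.35342 ≈ 0.6548

PAF ≈ 0.655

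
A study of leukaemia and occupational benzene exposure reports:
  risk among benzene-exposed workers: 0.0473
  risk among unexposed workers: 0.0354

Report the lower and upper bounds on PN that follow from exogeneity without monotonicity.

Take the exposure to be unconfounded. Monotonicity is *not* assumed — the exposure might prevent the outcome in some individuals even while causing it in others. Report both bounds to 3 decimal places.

0.252 ≤ PN ≤ 1.000

Let p₁ = 0.0473, p₀ = 0.0354.
Under exogeneity alone the bounds on PN are max{0,(p₁−p₀)/p₁} ≤ PN ≤ min{1,(1−p₀)/p₁}.
  lower = (p₁ − p₀)/p₁ = 0.0119 / 0.0473 ≈ 0.2516
  upper = min{1, (1 − p₀)/p₁} = 0.9646 / 0.0473 ≈ 20.3932 → capped at 1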